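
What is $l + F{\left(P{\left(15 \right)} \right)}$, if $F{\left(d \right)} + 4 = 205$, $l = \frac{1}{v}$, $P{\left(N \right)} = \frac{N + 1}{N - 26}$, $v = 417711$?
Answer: $\frac{83959912}{417711} \approx 201.0$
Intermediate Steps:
$P{\left(N \right)} = \frac{1 + N}{-26 + N}$
$l = \frac{1}{417711} \approx 2.394 \cdot 10^{-6}$
$F{\left(d \right)} = 201$ ($F{\left(d \right)} = -4 + 205 = 201$)
$l + F{\left(P{\left(15 \right)} \right)} = \frac{1}{417711} + 201 = \frac{83959912}{417711}$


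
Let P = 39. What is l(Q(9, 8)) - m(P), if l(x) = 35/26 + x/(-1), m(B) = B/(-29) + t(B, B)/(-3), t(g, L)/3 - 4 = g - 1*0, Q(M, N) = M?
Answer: 27665/754 ≈ 36.691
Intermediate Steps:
t(g, L) = 12 + 3*g (t(g, L) = 12 + 3*(g - 1*0) = 12 + 3*(g + 0) = 12 + 3*g)
m(B) = -4 - 30*B/29 (m(B) = B/(-29) + (12 + 3*B)/(-3) = B*(-1/29) + (12 + 3*B)*(-⅓) = -B/29 + (-4 - B) = -4 - 30*B/29)
l(x) = 35/26 - x (l(x) = 35*(1/26) + x*(-1) = 35/26 - x)
l(Q(9, 8)) - m(P) = (35/26 - 1*9) - (-4 - 30/29*39) = (35/26 - 9) - (-4 - 1170/29) = -199/26 - 1*(-1286/29) = -199/26 + 1286/29 = 27665/754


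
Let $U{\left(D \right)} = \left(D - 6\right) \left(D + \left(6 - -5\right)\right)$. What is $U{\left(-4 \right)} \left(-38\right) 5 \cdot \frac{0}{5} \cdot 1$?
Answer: $0$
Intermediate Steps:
$U{\left(D \right)} = \left(-6 + D\right) \left(11 + D\right)$ ($U{\left(D \right)} = \left(-6 + D\right) \left(D + \left(6 + 5\right)\right) = \left(-6 + D\right) \left(D + 11\right) = \left(-6 + D\right) \left(11 + D\right)$)
$U{\left(-4 \right)} \left(-38\right) 5 \cdot \frac{0}{5} \cdot 1 = \left(-66 + \left(-4\right)^{2} + 5 \left(-4\right)\right) \left(-38\right) 5 \cdot \frac{0}{5} \cdot 1 = \left(-66 + 16 - 20\right) \left(-38\right) 5 \cdot 0 \cdot \frac{1}{5} \cdot 1 = \left(-70\right) \left(-38\right) 5 \cdot 0 \cdot 1 = 2660 \cdot 0 \cdot 1 = 2660 \cdot 0 = 0$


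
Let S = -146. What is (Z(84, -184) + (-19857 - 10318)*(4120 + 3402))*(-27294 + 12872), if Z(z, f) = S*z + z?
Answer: 3273628579660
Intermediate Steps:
Z(z, f) = -145*z (Z(z, f) = -146*z + z = -145*z)
(Z(84, -184) + (-19857 - 10318)*(4120 + 3402))*(-27294 + 12872) = (-145*84 + (-19857 - 10318)*(4120 + 3402))*(-27294 + 12872) = (-12180 - 30175*7522)*(-14422) = (-12180 - 226976350)*(-14422) = -226988530*(-14422) = 3273628579660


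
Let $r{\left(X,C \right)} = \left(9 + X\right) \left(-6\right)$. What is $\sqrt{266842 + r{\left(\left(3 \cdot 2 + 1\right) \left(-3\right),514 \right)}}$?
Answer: $\sqrt{266914} \approx 516.64$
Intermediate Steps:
$r{\left(X,C \right)} = -54 - 6 X$
$\sqrt{266842 + r{\left(\left(3 \cdot 2 + 1\right) \left(-3\right),514 \right)}} = \sqrt{266842 - \left(54 + 6 \left(3 \cdot 2 + 1\right) \left(-3\right)\right)} = \sqrt{266842 - \left(54 + 6 \left(6 + 1\right) \left(-3\right)\right)} = \sqrt{266842 - \left(54 + 6 \cdot 7 \left(-3\right)\right)} = \sqrt{266842 - -72} = \sqrt{266842 + \left(-54 + 126\right)} = \sqrt{266842 + 72} = \sqrt{266914}$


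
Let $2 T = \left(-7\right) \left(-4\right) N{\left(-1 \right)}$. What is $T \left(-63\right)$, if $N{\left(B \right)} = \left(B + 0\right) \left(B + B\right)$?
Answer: $-1764$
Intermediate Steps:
$N{\left(B \right)} = 2 B^{2}$ ($N{\left(B \right)} = B 2 B = 2 B^{2}$)
$T = 28$ ($T = \frac{\left(-7\right) \left(-4\right) 2 \left(-1\right)^{2}}{2} = \frac{28 \cdot 2 \cdot 1}{2} = \frac{28 \cdot 2}{2} = \frac{1}{2} \cdot 56 = 28$)
$T \left(-63\right) = 28 \left(-63\right) = -1764$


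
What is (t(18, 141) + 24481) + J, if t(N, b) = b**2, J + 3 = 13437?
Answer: 57796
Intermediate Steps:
J = 13434 (J = -3 + 13437 = 13434)
(t(18, 141) + 24481) + J = (141**2 + 24481) + 13434 = (19881 + 24481) + 13434 = 44362 + 13434 = 57796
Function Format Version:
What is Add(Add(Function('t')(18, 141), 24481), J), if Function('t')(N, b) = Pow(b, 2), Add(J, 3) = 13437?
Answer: 57796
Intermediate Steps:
J = 13434 (J = Add(-3, 13437) = 13434)
Add(Add(Function('t')(18, 141), 24481), J) = Add(Add(Pow(141, 2), 24481), 13434) = Add(Add(19881, 24481), 13434) = Add(44362, 13434) = 57796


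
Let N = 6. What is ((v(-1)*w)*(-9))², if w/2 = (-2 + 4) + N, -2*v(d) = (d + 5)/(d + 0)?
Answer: 82944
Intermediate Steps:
v(d) = -(5 + d)/(2*d) (v(d) = -(d + 5)/(2*(d + 0)) = -(5 + d)/(2*d))
w = 16 (w = 2*((-2 + 4) + 6) = 2*(2 + 6) = 2*8 = 16)
((v(-1)*w)*(-9))² = ((((½)*(-5 - 1*(-1))/(-1))*16)*(-9))² = ((((½)*(-1)*(-5 + 1))*16)*(-9))² = ((((½)*(-1)*(-4))*16)*(-9))² = ((2*16)*(-9))² = (32*(-9))² = (-288)² = 82944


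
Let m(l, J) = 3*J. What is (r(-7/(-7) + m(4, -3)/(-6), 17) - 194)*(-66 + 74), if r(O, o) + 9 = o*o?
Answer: 688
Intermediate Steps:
r(O, o) = -9 + o**2 (r(O, o) = -9 + o*o = -9 + o**2)
(r(-7/(-7) + m(4, -3)/(-6), 17) - 194)*(-66 + 74) = ((-9 + 17**2) - 194)*(-66 + 74) = ((-9 + 289) - 194)*8 = (280 - 194)*8 = 86*8 = 688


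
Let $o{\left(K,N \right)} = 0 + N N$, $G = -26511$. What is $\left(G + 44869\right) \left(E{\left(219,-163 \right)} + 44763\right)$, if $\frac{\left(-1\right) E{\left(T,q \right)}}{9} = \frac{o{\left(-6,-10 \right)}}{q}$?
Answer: $\frac{133963264302}{163} \approx 8.2186 \cdot 10^{8}$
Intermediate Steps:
$o{\left(K,N \right)} = N^{2}$ ($o{\left(K,N \right)} = 0 + N^{2} = N^{2}$)
$E{\left(T,q \right)} = - \frac{900}{q}$ ($E{\left(T,q \right)} = - 9 \frac{\left(-10\right)^{2}}{q} = - 9 \frac{100}{q} = - \frac{900}{q}$)
$\left(G + 44869\right) \left(E{\left(219,-163 \right)} + 44763\right) = \left(-26511 + 44869\right) \left(- \frac{900}{-163} + 44763\right) = 18358 \left(\left(-900\right) \left(- \frac{1}{163}\right) + 44763\right) = 18358 \left(\frac{900}{163} + 44763\right) = 18358 \cdot \frac{7297269}{163} = \frac{133963264302}{163}$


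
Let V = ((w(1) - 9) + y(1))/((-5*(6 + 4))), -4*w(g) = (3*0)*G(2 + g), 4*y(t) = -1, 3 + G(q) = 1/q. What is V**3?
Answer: 50653/8000000 ≈ 0.0063316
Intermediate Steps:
G(q) = -3 + 1/q
y(t) = -1/4 (y(t) = (1/4)*(-1) = -1/4)
w(g) = 0 (w(g) = -3*0*(-3 + 1/(2 + g))/4 = -0*(-3 + 1/(2 + g)) = -1/4*0 = 0)
V = 37/200 (V = ((0 - 9) - 1/4)/((-5*(6 + 4))) = (-9 - 1/4)/((-5*10)) = -37/4/(-50) = -37/4*(-1/50) = 37/200 ≈ 0.18500)
V**3 = (37/200)**3 = 50653/8000000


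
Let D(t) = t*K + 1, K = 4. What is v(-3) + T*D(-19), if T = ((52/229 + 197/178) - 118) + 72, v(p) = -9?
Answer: 136184367/40762 ≈ 3341.0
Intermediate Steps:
D(t) = 1 + 4*t (D(t) = t*4 + 1 = 4*t + 1 = 1 + 4*t)
T = -1820683/40762 (T = ((52*(1/229) + 197*(1/178)) - 118) + 72 = ((52/229 + 197/178) - 118) + 72 = (54369/40762 - 118) + 72 = -4755547/40762 + 72 = -1820683/40762 ≈ -44.666)
v(-3) + T*D(-19) = -9 - 1820683*(1 + 4*(-19))/40762 = -9 - 1820683*(1 - 76)/40762 = -9 - 1820683/40762*(-75) = -9 + 136551225/40762 = 136184367/40762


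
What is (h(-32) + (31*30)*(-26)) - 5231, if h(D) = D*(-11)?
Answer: -29059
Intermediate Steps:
h(D) = -11*D
(h(-32) + (31*30)*(-26)) - 5231 = (-11*(-32) + (31*30)*(-26)) - 5231 = (352 + 930*(-26)) - 5231 = (352 - 24180) - 5231 = -23828 - 5231 = -29059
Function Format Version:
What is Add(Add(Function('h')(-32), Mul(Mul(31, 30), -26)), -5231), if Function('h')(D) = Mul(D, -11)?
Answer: -29059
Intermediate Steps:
Function('h')(D) = Mul(-11, D)
Add(Add(Function('h')(-32), Mul(Mul(31, 30), -26)), -5231) = Add(Add(Mul(-11, -32), Mul(Mul(31, 30), -26)), -5231) = Add(Add(352, Mul(930, -26)), -5231) = Add(Add(352, -24180), -5231) = Add(-23828, -5231) = -29059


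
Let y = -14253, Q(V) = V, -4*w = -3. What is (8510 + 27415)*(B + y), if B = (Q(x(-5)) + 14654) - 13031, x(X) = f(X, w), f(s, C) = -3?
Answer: -453840525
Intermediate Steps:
w = ¾ (w = -¼*(-3) = ¾ ≈ 0.75000)
x(X) = -3
B = 1620 (B = (-3 + 14654) - 13031 = 14651 - 13031 = 1620)
(8510 + 27415)*(B + y) = (8510 + 27415)*(1620 - 14253) = 35925*(-12633) = -453840525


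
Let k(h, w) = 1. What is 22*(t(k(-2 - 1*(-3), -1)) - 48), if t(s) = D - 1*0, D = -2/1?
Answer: -1100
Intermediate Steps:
D = -2 (D = -2*1 = -2)
t(s) = -2 (t(s) = -2 - 1*0 = -2 + 0 = -2)
22*(t(k(-2 - 1*(-3), -1)) - 48) = 22*(-2 - 48) = 22*(-50) = -1100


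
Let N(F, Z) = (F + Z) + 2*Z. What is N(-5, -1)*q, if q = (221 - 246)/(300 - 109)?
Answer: 200/191 ≈ 1.0471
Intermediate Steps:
q = -25/191 ≈ -0.13089
N(F, Z) = F + 3*Z
N(-5, -1)*q = (-5 + 3*(-1))*(-25/191) = (-5 - 3)*(-25/191) = -8*(-25/191) = 200/191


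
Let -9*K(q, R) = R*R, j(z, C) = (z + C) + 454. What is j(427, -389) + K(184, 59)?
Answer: 947/9 ≈ 105.22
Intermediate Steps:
j(z, C) = 454 + C + z (j(z, C) = (C + z) + 454 = 454 + C + z)
K(q, R) = -R²/9 (K(q, R) = -R*R/9 = -R²/9)
j(427, -389) + K(184, 59) = (454 - 389 + 427) - ⅑*59² = 492 - ⅑*3481 = 492 - 3481/9 = 947/9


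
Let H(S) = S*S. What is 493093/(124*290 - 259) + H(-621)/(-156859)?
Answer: 63578305546/5600023159 ≈ 11.353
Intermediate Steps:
H(S) = S**2
493093/(124*290 - 259) + H(-621)/(-156859) = 493093/(124*290 - 259) + (-621)**2/(-156859) = 493093/(35960 - 259) + 385641*(-1/156859) = 493093/35701 - 385641/156859 = 63578305546/5600023159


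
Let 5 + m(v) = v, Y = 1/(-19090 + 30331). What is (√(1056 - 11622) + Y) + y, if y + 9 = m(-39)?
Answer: -595772/11241 + 3*I*√1174 ≈ -53.0 + 102.79*I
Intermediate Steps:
Y = 1/11241 ≈ 8.8960e-5
m(v) = -5 + v
y = -53 (y = -9 + (-5 - 39) = -9 - 44 = -53)
(√(1056 - 11622) + Y) + y = (√(1056 - 11622) + 1/11241) - 53 = (√(-10566) + 1/11241) - 53 = (3*I*√1174 + 1/11241) - 53 = (1/11241 + 3*I*√1174) - 53 = -595772/11241 + 3*I*√1174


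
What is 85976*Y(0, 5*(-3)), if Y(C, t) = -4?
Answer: -343904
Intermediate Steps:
85976*Y(0, 5*(-3)) = 85976*(-4) = -343904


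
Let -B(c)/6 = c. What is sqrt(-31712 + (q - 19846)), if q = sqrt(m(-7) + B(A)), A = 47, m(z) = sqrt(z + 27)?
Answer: sqrt(-51558 + sqrt(2)*sqrt(-141 + sqrt(5))) ≈ 0.0367 + 227.06*I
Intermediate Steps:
m(z) = sqrt(27 + z)
B(c) = -6*c
q = sqrt(-282 + 2*sqrt(5)) (q = sqrt(sqrt(27 - 7) - 6*47) = sqrt(sqrt(20) - 282) = sqrt(2*sqrt(5) - 282) = sqrt(-282 + 2*sqrt(5)) ≈ 16.659*I)
sqrt(-31712 + (q - 19846)) = sqrt(-31712 + (sqrt(-282 + 2*sqrt(5)) - 19846)) = sqrt(-31712 + (-19846 + sqrt(-282 + 2*sqrt(5)))) = sqrt(-51558 + sqrt(-282 + 2*sqrt(5)))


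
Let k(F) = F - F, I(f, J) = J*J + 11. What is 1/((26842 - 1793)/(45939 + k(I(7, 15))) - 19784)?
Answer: -45939/908832127 ≈ -5.0547e-5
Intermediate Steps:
I(f, J) = 11 + J² (I(f, J) = J² + 11 = 11 + J²)
k(F) = 0
1/((26842 - 1793)/(45939 + k(I(7, 15))) - 19784) = 1/((26842 - 1793)/(45939 + 0) - 19784) = 1/(25049/45939 - 19784) = 1/(-908832127/45939) = -45939/908832127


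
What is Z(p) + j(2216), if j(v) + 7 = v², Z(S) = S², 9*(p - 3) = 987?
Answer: 44310085/9 ≈ 4.9233e+6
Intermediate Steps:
p = 338/3 (p = 3 + (⅑)*987 = 3 + 329/3 = 338/3 ≈ 112.67)
j(v) = -7 + v²
Z(p) + j(2216) = (338/3)² + (-7 + 2216²) = 114244/9 + (-7 + 4910656) = 114244/9 + 4910649 = 44310085/9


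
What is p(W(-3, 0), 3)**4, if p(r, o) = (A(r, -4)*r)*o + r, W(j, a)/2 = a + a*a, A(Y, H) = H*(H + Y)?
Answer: 0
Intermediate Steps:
W(j, a) = 2*a + 2*a**2 (W(j, a) = 2*(a + a*a) = 2*(a + a**2) = 2*a + 2*a**2)
p(r, o) = r + o*r*(16 - 4*r) (p(r, o) = ((-4*(-4 + r))*r)*o + r = ((16 - 4*r)*r)*o + r = (r*(16 - 4*r))*o + r = o*r*(16 - 4*r) + r = r + o*r*(16 - 4*r))
p(W(-3, 0), 3)**4 = ((2*0*(1 + 0))*(1 + 4*3*(4 - 2*0*(1 + 0))))**4 = ((2*0*1)*(1 + 4*3*(4 - 2*0)))**4 = (0*(1 + 4*3*(4 - 1*0)))**4 = (0*(1 + 4*3*(4 + 0)))**4 = (0*(1 + 4*3*4))**4 = (0*(1 + 48))**4 = (0*49)**4 = 0**4 = 0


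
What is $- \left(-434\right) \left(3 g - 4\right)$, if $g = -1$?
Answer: $-3038$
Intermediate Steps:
$- \left(-434\right) \left(3 g - 4\right) = - \left(-434\right) \left(3 \left(-1\right) - 4\right) = - \left(-434\right) \left(-3 - 4\right) = - \left(-434\right) \left(-7\right) = \left(-1\right) 3038 = -3038$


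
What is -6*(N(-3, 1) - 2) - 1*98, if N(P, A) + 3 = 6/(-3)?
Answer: -56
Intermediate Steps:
N(P, A) = -5 (N(P, A) = -3 + 6/(-3) = -3 + 6*(-⅓) = -3 - 2 = -5)
-6*(N(-3, 1) - 2) - 1*98 = -6*(-5 - 2) - 1*98 = -6*(-7) - 98 = 42 - 98 = -56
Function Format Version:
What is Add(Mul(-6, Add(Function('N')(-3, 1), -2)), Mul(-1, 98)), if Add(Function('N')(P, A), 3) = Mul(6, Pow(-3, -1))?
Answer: -56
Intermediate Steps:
Function('N')(P, A) = -5 (Function('N')(P, A) = Add(-3, Mul(6, Pow(-3, -1))) = Add(-3, Mul(6, Rational(-1, 3))) = Add(-3, -2) = -5)
Add(Mul(-6, Add(Function('N')(-3, 1), -2)), Mul(-1, 98)) = Add(Mul(-6, Add(-5, -2)), Mul(-1, 98)) = Add(Mul(-6, -7), -98) = Add(42, -98) = -56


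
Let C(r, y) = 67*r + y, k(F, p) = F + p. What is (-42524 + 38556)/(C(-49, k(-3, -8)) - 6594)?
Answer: 124/309 ≈ 0.40129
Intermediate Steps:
C(r, y) = y + 67*r
(-42524 + 38556)/(C(-49, k(-3, -8)) - 6594) = (-42524 + 38556)/(((-3 - 8) + 67*(-49)) - 6594) = -3968/((-11 - 3283) - 6594) = -3968/(-3294 - 6594) = -3968/(-9888) = -3968*(-1/9888) = 124/309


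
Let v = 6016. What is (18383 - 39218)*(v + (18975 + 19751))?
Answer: -932199570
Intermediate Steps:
(18383 - 39218)*(v + (18975 + 19751)) = (18383 - 39218)*(6016 + (18975 + 19751)) = -20835*(6016 + 38726) = -20835*44742 = -932199570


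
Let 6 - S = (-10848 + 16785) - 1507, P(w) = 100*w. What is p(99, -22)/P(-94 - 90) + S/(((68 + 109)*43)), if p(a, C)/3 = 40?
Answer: -2057873/3501060 ≈ -0.58779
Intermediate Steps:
p(a, C) = 120 (p(a, C) = 3*40 = 120)
S = -4424 (S = 6 - ((-10848 + 16785) - 1507) = 6 - (5937 - 1507) = 6 - 1*4430 = 6 - 4430 = -4424)
p(99, -22)/P(-94 - 90) + S/(((68 + 109)*43)) = 120/((100*(-94 - 90))) - 4424*1/(43*(68 + 109)) = 120/((100*(-184))) - 4424/(177*43) = 120/(-18400) - 4424/7611 = 120*(-1/18400) - 4424*1/7611 = -3/460 - 4424/7611 = -2057873/3501060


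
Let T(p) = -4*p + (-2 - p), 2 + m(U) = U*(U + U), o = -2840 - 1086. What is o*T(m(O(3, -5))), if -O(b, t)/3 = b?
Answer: 3148652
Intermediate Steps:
o = -3926
O(b, t) = -3*b
m(U) = -2 + 2*U² (m(U) = -2 + U*(U + U) = -2 + U*(2*U) = -2 + 2*U²)
T(p) = -2 - 5*p
o*T(m(O(3, -5))) = -3926*(-2 - 5*(-2 + 2*(-3*3)²)) = -3926*(-2 - 5*(-2 + 2*(-9)²)) = -3926*(-2 - 5*(-2 + 2*81)) = -3926*(-2 - 5*(-2 + 162)) = -3926*(-2 - 5*160) = -3926*(-2 - 800) = -3926*(-802) = 3148652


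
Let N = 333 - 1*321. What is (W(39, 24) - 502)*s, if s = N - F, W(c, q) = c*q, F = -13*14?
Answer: 84196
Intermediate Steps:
N = 12 (N = 333 - 321 = 12)
F = -182
s = 194 (s = 12 - 1*(-182) = 12 + 182 = 194)
(W(39, 24) - 502)*s = (39*24 - 502)*194 = (936 - 502)*194 = 434*194 = 84196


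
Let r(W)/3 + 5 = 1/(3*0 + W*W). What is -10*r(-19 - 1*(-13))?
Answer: 895/6 ≈ 149.17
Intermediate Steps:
r(W) = -15 + 3/W**2 (r(W) = -15 + 3/(3*0 + W*W) = -15 + 3/(0 + W**2) = -15 + 3/(W**2) = -15 + 3/W**2)
-10*r(-19 - 1*(-13)) = -10*(-15 + 3/(-19 - 1*(-13))**2) = -10*(-15 + 3/(-19 + 13)**2) = -10*(-15 + 3/(-6)**2) = -10*(-15 + 3*(1/36)) = -10*(-15 + 1/12) = -10*(-179/12) = 895/6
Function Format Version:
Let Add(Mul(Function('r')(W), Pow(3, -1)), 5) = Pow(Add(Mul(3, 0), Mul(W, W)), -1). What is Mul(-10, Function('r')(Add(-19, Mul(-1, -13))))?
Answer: Rational(895, 6) ≈ 149.17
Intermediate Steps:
Function('r')(W) = Add(-15, Mul(3, Pow(W, -2))) (Function('r')(W) = Add(-15, Mul(3, Pow(Add(Mul(3, 0), Mul(W, W)), -1))) = Add(-15, Mul(3, Pow(Add(0, Pow(W, 2)), -1))) = Add(-15, Mul(3, Pow(Pow(W, 2), -1))) = Add(-15, Mul(3, Pow(W, -2))))
Mul(-10, Function('r')(Add(-19, Mul(-1, -13)))) = Mul(-10, Add(-15, Mul(3, Pow(Add(-19, Mul(-1, -13)), -2)))) = Mul(-10, Add(-15, Mul(3, Pow(Add(-19, 13), -2)))) = Mul(-10, Add(-15, Mul(3, Pow(-6, -2)))) = Mul(-10, Add(-15, Mul(3, Rational(1, 36)))) = Mul(-10, Add(-15, Rational(1, 12))) = Mul(-10, Rational(-179, 12)) = Rational(895, 6)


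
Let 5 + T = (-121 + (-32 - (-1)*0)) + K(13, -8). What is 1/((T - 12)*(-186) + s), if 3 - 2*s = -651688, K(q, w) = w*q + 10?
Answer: 2/749899 ≈ 2.6670e-6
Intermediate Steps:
K(q, w) = 10 + q*w (K(q, w) = q*w + 10 = 10 + q*w)
s = 651691/2 (s = 3/2 - 1/2*(-651688) = 3/2 + 325844 = 651691/2 ≈ 3.2585e+5)
T = -252 (T = -5 + ((-121 + (-32 - (-1)*0)) + (10 + 13*(-8))) = -5 + ((-121 + (-32 - 1*0)) + (10 - 104)) = -5 + ((-121 + (-32 + 0)) - 94) = -5 + ((-121 - 32) - 94) = -5 + (-153 - 94) = -5 - 247 = -252)
1/((T - 12)*(-186) + s) = 1/((-252 - 12)*(-186) + 651691/2) = 1/(-264*(-186) + 651691/2) = 1/(49104 + 651691/2) = 1/(749899/2) = 2/749899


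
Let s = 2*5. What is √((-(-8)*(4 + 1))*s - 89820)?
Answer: 2*I*√22355 ≈ 299.03*I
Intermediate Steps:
s = 10
√((-(-8)*(4 + 1))*s - 89820) = √(-(-8)*(4 + 1)*10 - 89820) = √(-(-8)*5*10 - 89820) = √(-8*(-5)*10 - 89820) = √(40*10 - 89820) = √(400 - 89820) = √(-89420) = 2*I*√22355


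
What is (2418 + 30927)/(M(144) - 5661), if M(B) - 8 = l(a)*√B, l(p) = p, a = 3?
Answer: -33345/5617 ≈ -5.9364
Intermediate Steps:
M(B) = 8 + 3*√B
(2418 + 30927)/(M(144) - 5661) = (2418 + 30927)/((8 + 3*√144) - 5661) = 33345/((8 + 3*12) - 5661) = 33345/((8 + 36) - 5661) = 33345/(44 - 5661) = 33345/(-5617) = 33345*(-1/5617) = -33345/5617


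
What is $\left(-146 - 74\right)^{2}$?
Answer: $48400$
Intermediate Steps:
$\left(-146 - 74\right)^{2} = \left(-220\right)^{2} = 48400$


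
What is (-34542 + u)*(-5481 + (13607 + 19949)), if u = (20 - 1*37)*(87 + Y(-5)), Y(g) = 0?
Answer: -1011289575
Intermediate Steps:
u = -1479 (u = (20 - 1*37)*(87 + 0) = (20 - 37)*87 = -17*87 = -1479)
(-34542 + u)*(-5481 + (13607 + 19949)) = (-34542 - 1479)*(-5481 + (13607 + 19949)) = -36021*(-5481 + 33556) = -36021*28075 = -1011289575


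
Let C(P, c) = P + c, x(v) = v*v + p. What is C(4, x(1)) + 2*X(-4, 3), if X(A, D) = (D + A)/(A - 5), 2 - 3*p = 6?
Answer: 35/9 ≈ 3.8889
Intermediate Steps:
p = -4/3 (p = ⅔ - ⅓*6 = ⅔ - 2 = -4/3 ≈ -1.3333)
X(A, D) = (A + D)/(-5 + A)
x(v) = -4/3 + v² (x(v) = v*v - 4/3 = v² - 4/3 = -4/3 + v²)
C(4, x(1)) + 2*X(-4, 3) = (4 + (-4/3 + 1²)) + 2*((-4 + 3)/(-5 - 4)) = (4 + (-4/3 + 1)) + 2*(-1/(-9)) = (4 - ⅓) + 2*(-⅑*(-1)) = 11/3 + 2*(⅑) = 11/3 + 2/9 = 35/9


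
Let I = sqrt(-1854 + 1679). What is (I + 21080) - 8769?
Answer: 12311 + 5*I*sqrt(7) ≈ 12311.0 + 13.229*I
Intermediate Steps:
I = 5*I*sqrt(7) (I = sqrt(-175) = 5*I*sqrt(7) ≈ 13.229*I)
(I + 21080) - 8769 = (5*I*sqrt(7) + 21080) - 8769 = (21080 + 5*I*sqrt(7)) - 8769 = 12311 + 5*I*sqrt(7)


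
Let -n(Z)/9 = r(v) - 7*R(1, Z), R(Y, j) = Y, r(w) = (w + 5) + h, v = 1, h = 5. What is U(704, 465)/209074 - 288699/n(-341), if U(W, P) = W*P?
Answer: 10061873281/1254444 ≈ 8021.0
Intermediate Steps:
r(w) = 10 + w (r(w) = (w + 5) + 5 = (5 + w) + 5 = 10 + w)
U(W, P) = P*W
n(Z) = -36 (n(Z) = -9*((10 + 1) - 7*1) = -9*(11 - 7) = -9*4 = -36)
U(704, 465)/209074 - 288699/n(-341) = (465*704)/209074 - 288699/(-36) = 327360*(1/209074) - 288699*(-1/36) = 163680/104537 + 96233/12 = 10061873281/1254444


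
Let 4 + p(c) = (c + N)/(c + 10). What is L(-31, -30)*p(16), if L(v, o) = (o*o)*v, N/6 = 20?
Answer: -446400/13 ≈ -34338.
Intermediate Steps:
N = 120 (N = 6*20 = 120)
L(v, o) = v*o² (L(v, o) = o²*v = v*o²)
p(c) = -4 + (120 + c)/(10 + c) (p(c) = -4 + (c + 120)/(c + 10) = -4 + (120 + c)/(10 + c))
L(-31, -30)*p(16) = (-31*(-30)²)*((80 - 3*16)/(10 + 16)) = (-31*900)*((80 - 48)/26) = -13950*32/13 = -27900*16/13 = -446400/13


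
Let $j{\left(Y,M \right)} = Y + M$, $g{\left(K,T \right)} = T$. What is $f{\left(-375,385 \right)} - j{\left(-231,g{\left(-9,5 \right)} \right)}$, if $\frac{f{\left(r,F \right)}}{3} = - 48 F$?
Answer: $-55214$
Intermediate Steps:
$f{\left(r,F \right)} = - 144 F$ ($f{\left(r,F \right)} = 3 \left(- 48 F\right) = - 144 F$)
$j{\left(Y,M \right)} = M + Y$
$f{\left(-375,385 \right)} - j{\left(-231,g{\left(-9,5 \right)} \right)} = \left(-144\right) 385 - \left(5 - 231\right) = -55440 - -226 = -55440 + 226 = -55214$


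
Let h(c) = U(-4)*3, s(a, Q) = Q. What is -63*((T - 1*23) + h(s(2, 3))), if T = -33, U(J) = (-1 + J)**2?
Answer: -1197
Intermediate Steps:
h(c) = 75 (h(c) = (-1 - 4)**2*3 = (-5)**2*3 = 25*3 = 75)
-63*((T - 1*23) + h(s(2, 3))) = -63*((-33 - 1*23) + 75) = -63*((-33 - 23) + 75) = -63*(-56 + 75) = -63*19 = -1197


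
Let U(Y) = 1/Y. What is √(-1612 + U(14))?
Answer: I*√315938/14 ≈ 40.149*I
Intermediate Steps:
√(-1612 + U(14)) = √(-1612 + 1/14) = √(-22567/14) = I*√315938/14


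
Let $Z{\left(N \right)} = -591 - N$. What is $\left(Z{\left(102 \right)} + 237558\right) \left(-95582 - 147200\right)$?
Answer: $-57506558430$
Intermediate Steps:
$\left(Z{\left(102 \right)} + 237558\right) \left(-95582 - 147200\right) = \left(\left(-591 - 102\right) + 237558\right) \left(-95582 - 147200\right) = \left(\left(-591 - 102\right) + 237558\right) \left(-242782\right) = \left(-693 + 237558\right) \left(-242782\right) = 236865 \left(-242782\right) = -57506558430$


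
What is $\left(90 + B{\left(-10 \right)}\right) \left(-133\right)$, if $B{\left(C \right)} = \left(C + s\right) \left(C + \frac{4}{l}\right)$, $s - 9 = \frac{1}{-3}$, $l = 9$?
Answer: $- \frac{368942}{27} \approx -13665.0$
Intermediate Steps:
$s = \frac{26}{3}$ ($s = 9 + \frac{1}{-3} = 9 - \frac{1}{3} = \frac{26}{3} \approx 8.6667$)
$B{\left(C \right)} = \left(\frac{4}{9} + C\right) \left(\frac{26}{3} + C\right)$ ($B{\left(C \right)} = \left(C + \frac{26}{3}\right) \left(C + \frac{4}{9}\right) = \left(\frac{26}{3} + C\right) \left(C + 4 \cdot \frac{1}{9}\right) = \left(\frac{26}{3} + C\right) \left(C + \frac{4}{9}\right) = \left(\frac{26}{3} + C\right) \left(\frac{4}{9} + C\right) = \left(\frac{4}{9} + C\right) \left(\frac{26}{3} + C\right)$)
$\left(90 + B{\left(-10 \right)}\right) \left(-133\right) = \left(90 + \left(\frac{104}{27} + \left(-10\right)^{2} + \frac{82}{9} \left(-10\right)\right)\right) \left(-133\right) = \left(90 + \left(\frac{104}{27} + 100 - \frac{820}{9}\right)\right) \left(-133\right) = \left(90 + \frac{344}{27}\right) \left(-133\right) = \frac{2774}{27} \left(-133\right) = - \frac{368942}{27}$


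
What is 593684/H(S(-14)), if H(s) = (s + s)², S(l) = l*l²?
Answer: 3029/153664 ≈ 0.019712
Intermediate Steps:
S(l) = l³
H(s) = 4*s² (H(s) = (2*s)² = 4*s²)
593684/H(S(-14)) = 593684/((4*((-14)³)²)) = 593684/((4*(-2744)²)) = 593684/((4*7529536)) = 593684/30118144 = 593684*(1/30118144) = 3029/153664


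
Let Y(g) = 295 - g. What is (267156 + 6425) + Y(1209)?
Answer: 272667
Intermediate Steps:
(267156 + 6425) + Y(1209) = (267156 + 6425) + (295 - 1*1209) = 273581 + (295 - 1209) = 273581 - 914 = 272667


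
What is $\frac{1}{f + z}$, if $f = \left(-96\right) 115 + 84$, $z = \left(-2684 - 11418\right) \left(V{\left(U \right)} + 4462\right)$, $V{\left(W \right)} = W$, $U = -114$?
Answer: $- \frac{1}{61326452} \approx -1.6306 \cdot 10^{-8}$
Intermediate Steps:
$z = -61315496$ ($z = \left(-2684 - 11418\right) \left(-114 + 4462\right) = \left(-14102\right) 4348 = -61315496$)
$f = -10956$ ($f = -11040 + 84 = -10956$)
$\frac{1}{f + z} = \frac{1}{-10956 - 61315496} = \frac{1}{-61326452} = - \frac{1}{61326452}$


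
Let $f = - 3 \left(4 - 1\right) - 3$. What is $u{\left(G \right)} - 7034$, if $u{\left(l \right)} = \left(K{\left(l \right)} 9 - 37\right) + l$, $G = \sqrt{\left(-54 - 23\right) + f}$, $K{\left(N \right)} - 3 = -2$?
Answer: $-7062 + i \sqrt{89} \approx -7062.0 + 9.434 i$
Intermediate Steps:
$f = -12$ ($f = \left(-3\right) 3 - 3 = -9 - 3 = -12$)
$K{\left(N \right)} = 1$ ($K{\left(N \right)} = 3 - 2 = 1$)
$G = i \sqrt{89}$ ($G = \sqrt{\left(-54 - 23\right) - 12} = \sqrt{-77 - 12} = \sqrt{-89} = i \sqrt{89} \approx 9.434 i$)
$u{\left(l \right)} = -28 + l$ ($u{\left(l \right)} = \left(1 \cdot 9 - 37\right) + l = \left(9 - 37\right) + l = -28 + l$)
$u{\left(G \right)} - 7034 = \left(-28 + i \sqrt{89}\right) - 7034 = -7062 + i \sqrt{89}$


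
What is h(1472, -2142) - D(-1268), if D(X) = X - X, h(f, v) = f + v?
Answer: -670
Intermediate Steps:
D(X) = 0
h(1472, -2142) - D(-1268) = (1472 - 2142) - 1*0 = -670 + 0 = -670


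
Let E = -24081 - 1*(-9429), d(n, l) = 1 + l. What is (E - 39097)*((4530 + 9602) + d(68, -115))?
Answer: -753453482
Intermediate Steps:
E = -14652 (E = -24081 + 9429 = -14652)
(E - 39097)*((4530 + 9602) + d(68, -115)) = (-14652 - 39097)*((4530 + 9602) + (1 - 115)) = -53749*(14132 - 114) = -53749*14018 = -753453482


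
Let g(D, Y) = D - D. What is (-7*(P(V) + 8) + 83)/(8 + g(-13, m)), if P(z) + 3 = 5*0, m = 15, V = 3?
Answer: 6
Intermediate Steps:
g(D, Y) = 0
P(z) = -3 (P(z) = -3 + 5*0 = -3 + 0 = -3)
(-7*(P(V) + 8) + 83)/(8 + g(-13, m)) = (-7*(-3 + 8) + 83)/(8 + 0) = (-7*5 + 83)/8 = (-35 + 83)*(⅛) = 48*(⅛) = 6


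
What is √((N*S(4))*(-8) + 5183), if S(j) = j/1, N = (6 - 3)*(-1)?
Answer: √5279 ≈ 72.657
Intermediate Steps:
N = -3 (N = 3*(-1) = -3)
S(j) = j (S(j) = j*1 = j)
√((N*S(4))*(-8) + 5183) = √(-3*4*(-8) + 5183) = √(-12*(-8) + 5183) = √(96 + 5183) = √5279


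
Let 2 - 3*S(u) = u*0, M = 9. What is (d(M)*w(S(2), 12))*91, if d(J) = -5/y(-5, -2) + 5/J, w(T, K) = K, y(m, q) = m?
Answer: 5096/3 ≈ 1698.7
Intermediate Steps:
S(u) = ⅔ (S(u) = ⅔ - u*0/3 = ⅔ - ⅓*0 = ⅔ + 0 = ⅔)
d(J) = 1 + 5/J (d(J) = -5/(-5) + 5/J = -5*(-⅕) + 5/J = 1 + 5/J)
(d(M)*w(S(2), 12))*91 = (((5 + 9)/9)*12)*91 = (((⅑)*14)*12)*91 = ((14/9)*12)*91 = (56/3)*91 = 5096/3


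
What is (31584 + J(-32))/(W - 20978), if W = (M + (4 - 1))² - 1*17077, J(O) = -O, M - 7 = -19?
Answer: -15808/18987 ≈ -0.83257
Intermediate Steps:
M = -12 (M = 7 - 19 = -12)
W = -16996 (W = (-12 + (4 - 1))² - 1*17077 = (-12 + 3)² - 17077 = (-9)² - 17077 = 81 - 17077 = -16996)
(31584 + J(-32))/(W - 20978) = (31584 - 1*(-32))/(-16996 - 20978) = (31584 + 32)/(-37974) = 31616*(-1/37974) = -15808/18987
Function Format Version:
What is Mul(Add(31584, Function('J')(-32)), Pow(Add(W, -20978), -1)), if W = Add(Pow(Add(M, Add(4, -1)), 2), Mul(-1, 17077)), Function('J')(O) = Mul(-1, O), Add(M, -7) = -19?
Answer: Rational(-15808, 18987) ≈ -0.83257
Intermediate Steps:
M = -12 (M = Add(7, -19) = -12)
W = -16996 (W = Add(Pow(Add(-12, Add(4, -1)), 2), Mul(-1, 17077)) = Add(Pow(Add(-12, 3), 2), -17077) = Add(Pow(-9, 2), -17077) = Add(81, -17077) = -16996)
Mul(Add(31584, Function('J')(-32)), Pow(Add(W, -20978), -1)) = Mul(Add(31584, Mul(-1, -32)), Pow(Add(-16996, -20978), -1)) = Mul(Add(31584, 32), Pow(-37974, -1)) = Mul(31616, Rational(-1, 37974)) = Rational(-15808, 18987)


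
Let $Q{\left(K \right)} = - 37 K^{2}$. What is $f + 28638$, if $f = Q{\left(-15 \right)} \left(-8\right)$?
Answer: $95238$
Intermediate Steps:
$f = 66600$ ($f = - 37 \left(-15\right)^{2} \left(-8\right) = \left(-37\right) 225 \left(-8\right) = \left(-8325\right) \left(-8\right) = 66600$)
$f + 28638 = 66600 + 28638 = 95238$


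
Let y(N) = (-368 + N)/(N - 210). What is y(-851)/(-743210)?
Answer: -1219/788545810 ≈ -1.5459e-6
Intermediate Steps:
y(N) = (-368 + N)/(-210 + N)
y(-851)/(-743210) = ((-368 - 851)/(-210 - 851))/(-743210) = (-1219/(-1061))*(-1/743210) = -1/1061*(-1219)*(-1/743210) = (1219/1061)*(-1/743210) = -1219/788545810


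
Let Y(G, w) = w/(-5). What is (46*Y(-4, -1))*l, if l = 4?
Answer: 184/5 ≈ 36.800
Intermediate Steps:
Y(G, w) = -w/5 (Y(G, w) = w*(-⅕) = -w/5)
(46*Y(-4, -1))*l = (46*(-⅕*(-1)))*4 = (46*(⅕))*4 = (46/5)*4 = 184/5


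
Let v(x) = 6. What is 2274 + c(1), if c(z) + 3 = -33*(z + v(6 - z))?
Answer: 2040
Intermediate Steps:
c(z) = -201 - 33*z (c(z) = -3 - 33*(z + 6) = -3 - 33*(6 + z) = -3 + (-198 - 33*z) = -201 - 33*z)
2274 + c(1) = 2274 + (-201 - 33*1) = 2274 + (-201 - 33) = 2274 - 234 = 2040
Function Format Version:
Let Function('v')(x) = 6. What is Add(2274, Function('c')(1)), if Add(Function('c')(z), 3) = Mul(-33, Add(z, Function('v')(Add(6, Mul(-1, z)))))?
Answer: 2040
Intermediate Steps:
Function('c')(z) = Add(-201, Mul(-33, z)) (Function('c')(z) = Add(-3, Mul(-33, Add(z, 6))) = Add(-3, Mul(-33, Add(6, z))) = Add(-3, Add(-198, Mul(-33, z))) = Add(-201, Mul(-33, z)))
Add(2274, Function('c')(1)) = Add(2274, Add(-201, Mul(-33, 1))) = Add(2274, Add(-201, -33)) = Add(2274, -234) = 2040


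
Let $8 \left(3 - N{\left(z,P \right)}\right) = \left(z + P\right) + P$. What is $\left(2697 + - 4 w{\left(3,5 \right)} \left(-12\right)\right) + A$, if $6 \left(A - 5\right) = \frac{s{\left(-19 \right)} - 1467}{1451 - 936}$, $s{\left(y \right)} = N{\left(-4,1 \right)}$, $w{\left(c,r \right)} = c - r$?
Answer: $\frac{6440861}{2472} \approx 2605.5$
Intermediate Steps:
$N{\left(z,P \right)} = 3 - \frac{P}{4} - \frac{z}{8}$ ($N{\left(z,P \right)} = 3 - \frac{\left(z + P\right) + P}{8} = 3 - \frac{\left(P + z\right) + P}{8} = 3 - \frac{z + 2 P}{8} = 3 - \left(\frac{P}{4} + \frac{z}{8}\right) = 3 - \frac{P}{4} - \frac{z}{8}$)
$s{\left(y \right)} = \frac{13}{4}$ ($s{\left(y \right)} = 3 - \frac{1}{4} - - \frac{1}{2} = 3 - \frac{1}{4} + \frac{1}{2} = \frac{13}{4}$)
$A = \frac{11189}{2472}$ ($A = 5 + \frac{\left(\frac{13}{4} - 1467\right) \frac{1}{1451 - 936}}{6} = 5 + \frac{\left(- \frac{5855}{4}\right) \frac{1}{515}}{6} = 5 + \frac{1}{6} \left(- \frac{1171}{412}\right) = 5 - \frac{1171}{2472} = \frac{11189}{2472} \approx 4.5263$)
$\left(2697 + - 4 w{\left(3,5 \right)} \left(-12\right)\right) + A = \left(2697 + - 4 \left(3 - 5\right) \left(-12\right)\right) + \frac{11189}{2472} = \left(2697 + \left(-4\right) \left(-2\right) \left(-12\right)\right) + \frac{11189}{2472} = \left(2697 + 8 \left(-12\right)\right) + \frac{11189}{2472} = \left(2697 - 96\right) + \frac{11189}{2472} = 2601 + \frac{11189}{2472} = \frac{6440861}{2472}$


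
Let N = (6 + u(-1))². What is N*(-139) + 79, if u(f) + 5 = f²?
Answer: -477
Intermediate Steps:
u(f) = -5 + f²
N = 4 (N = (6 + (-5 + (-1)²))² = (6 + (-5 + 1))² = (6 - 4)² = 2² = 4)
N*(-139) + 79 = 4*(-139) + 79 = -556 + 79 = -477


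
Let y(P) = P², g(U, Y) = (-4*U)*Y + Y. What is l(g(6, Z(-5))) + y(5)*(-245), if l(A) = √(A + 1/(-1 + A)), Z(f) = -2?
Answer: -6125 + √10355/15 ≈ -6118.2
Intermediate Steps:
g(U, Y) = Y - 4*U*Y (g(U, Y) = -4*U*Y + Y = Y - 4*U*Y)
l(g(6, Z(-5))) + y(5)*(-245) = √((1 + (-2*(1 - 4*6))*(-1 - 2*(1 - 4*6)))/(-1 - 2*(1 - 4*6))) + 5²*(-245) = √((1 + (-2*(1 - 24))*(-1 - 2*(1 - 24)))/(-1 - 2*(1 - 24))) + 25*(-245) = √((1 + (-2*(-23))*(-1 - 2*(-23)))/(-1 - 2*(-23))) - 6125 = √((1 + 46*(-1 + 46))/(-1 + 46)) - 6125 = √((1 + 46*45)/45) - 6125 = √((1 + 2070)/45) - 6125 = √((1/45)*2071) - 6125 = √(2071/45) - 6125 = √10355/15 - 6125 = -6125 + √10355/15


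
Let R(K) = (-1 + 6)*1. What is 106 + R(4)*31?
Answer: 261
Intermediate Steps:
R(K) = 5 (R(K) = 5*1 = 5)
106 + R(4)*31 = 106 + 5*31 = 106 + 155 = 261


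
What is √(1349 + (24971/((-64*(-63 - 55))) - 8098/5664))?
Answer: √10834334610/2832 ≈ 36.754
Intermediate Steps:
√(1349 + (24971/((-64*(-63 - 55))) - 8098/5664)) = √(1349 + (24971/((-64*(-118))) - 8098*1/5664)) = √(1349 + (24971/7552 - 4049/2832)) = √(1349 + 42521/22656) = √(30605465/22656) = √10834334610/2832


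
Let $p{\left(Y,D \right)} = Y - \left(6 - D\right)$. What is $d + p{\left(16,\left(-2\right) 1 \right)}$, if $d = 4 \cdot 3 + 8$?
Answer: $28$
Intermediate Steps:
$d = 20$ ($d = 12 + 8 = 20$)
$p{\left(Y,D \right)} = -6 + D + Y$ ($p{\left(Y,D \right)} = Y + \left(-6 + D\right) = -6 + D + Y$)
$d + p{\left(16,\left(-2\right) 1 \right)} = 20 - -8 = 20 + 8 = 28$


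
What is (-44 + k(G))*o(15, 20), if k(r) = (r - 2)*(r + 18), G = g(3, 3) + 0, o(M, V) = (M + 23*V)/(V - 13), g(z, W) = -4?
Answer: -60800/7 ≈ -8685.7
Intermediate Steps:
o(M, V) = (M + 23*V)/(-13 + V)
G = -4 (G = -4 + 0 = -4)
k(r) = (-2 + r)*(18 + r)
(-44 + k(G))*o(15, 20) = (-44 + (-36 + (-4)² + 16*(-4)))*((15 + 23*20)/(-13 + 20)) = (-44 + (-36 + 16 - 64))*((15 + 460)/7) = (-44 - 84)*((⅐)*475) = -128*475/7 = -60800/7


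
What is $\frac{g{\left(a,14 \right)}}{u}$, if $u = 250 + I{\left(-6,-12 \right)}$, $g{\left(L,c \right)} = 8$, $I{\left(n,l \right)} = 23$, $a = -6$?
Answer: $\frac{8}{273} \approx 0.029304$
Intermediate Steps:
$u = 273$ ($u = 250 + 23 = 273$)
$\frac{g{\left(a,14 \right)}}{u} = \frac{8}{273}$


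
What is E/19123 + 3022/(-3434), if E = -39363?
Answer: -96481124/32834191 ≈ -2.9384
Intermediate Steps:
E/19123 + 3022/(-3434) = -39363/19123 + 3022/(-3434) = -39363*1/19123 + 3022*(-1/3434) = -39363/19123 - 1511/1717 = -96481124/32834191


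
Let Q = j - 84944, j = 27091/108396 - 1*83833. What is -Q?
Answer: 18294724601/108396 ≈ 1.6878e+5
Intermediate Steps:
j = -9087134777/108396 (j = 27091*(1/108396) - 83833 = 27091/108396 - 83833 = -9087134777/108396 ≈ -83833.)
Q = -18294724601/108396 (Q = -9087134777/108396 - 84944 = -18294724601/108396 ≈ -1.6878e+5)
-Q = -1*(-18294724601/108396) = 18294724601/108396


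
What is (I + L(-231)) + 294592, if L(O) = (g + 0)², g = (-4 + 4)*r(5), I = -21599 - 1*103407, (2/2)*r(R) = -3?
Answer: 169586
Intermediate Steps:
r(R) = -3
I = -125006 (I = -21599 - 103407 = -125006)
g = 0 (g = (-4 + 4)*(-3) = 0*(-3) = 0)
L(O) = 0 (L(O) = (0 + 0)² = 0² = 0)
(I + L(-231)) + 294592 = (-125006 + 0) + 294592 = -125006 + 294592 = 169586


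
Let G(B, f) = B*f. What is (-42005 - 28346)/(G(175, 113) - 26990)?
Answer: 70351/7215 ≈ 9.7507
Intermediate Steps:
(-42005 - 28346)/(G(175, 113) - 26990) = (-42005 - 28346)/(175*113 - 26990) = -70351/(19775 - 26990) = -70351/(-7215) = -70351*(-1/7215) = 70351/7215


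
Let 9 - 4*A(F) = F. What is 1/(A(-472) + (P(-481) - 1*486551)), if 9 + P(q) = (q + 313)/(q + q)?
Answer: -1924/935909743 ≈ -2.0558e-6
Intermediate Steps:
P(q) = -9 + (313 + q)/(2*q) (P(q) = -9 + (q + 313)/(q + q) = -9 + (313 + q)/((2*q)) = -9 + (313 + q)*(1/(2*q)) = -9 + (313 + q)/(2*q))
A(F) = 9/4 - F/4
1/(A(-472) + (P(-481) - 1*486551)) = 1/((9/4 - ¼*(-472)) + ((½)*(313 - 17*(-481))/(-481) - 1*486551)) = 1/((9/4 + 118) + ((½)*(-1/481)*(313 + 8177) - 486551)) = 1/(481/4 + ((½)*(-1/481)*8490 - 486551)) = 1/(481/4 + (-4245/481 - 486551)) = 1/(481/4 - 234035276/481) = 1/(-935909743/1924) = -1924/935909743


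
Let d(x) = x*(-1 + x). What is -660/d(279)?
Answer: -110/12927 ≈ -0.0085093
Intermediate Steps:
-660/d(279) = -660*1/(279*(-1 + 279)) = -660/(279*278) = -660/77562 = -660*1/77562 = -110/12927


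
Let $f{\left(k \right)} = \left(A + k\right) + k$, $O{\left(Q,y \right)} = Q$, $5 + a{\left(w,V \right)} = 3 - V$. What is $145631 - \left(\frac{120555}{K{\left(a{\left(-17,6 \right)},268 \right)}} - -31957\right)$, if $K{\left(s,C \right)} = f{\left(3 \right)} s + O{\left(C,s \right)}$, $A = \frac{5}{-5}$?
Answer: $\frac{452581}{4} \approx 1.1315 \cdot 10^{5}$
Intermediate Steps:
$a{\left(w,V \right)} = -2 - V$ ($a{\left(w,V \right)} = -5 - \left(-3 + V\right) = -2 - V$)
$A = -1$ ($A = 5 \left(- \frac{1}{5}\right) = -1$)
$f{\left(k \right)} = -1 + 2 k$ ($f{\left(k \right)} = \left(-1 + k\right) + k = -1 + 2 k$)
$K{\left(s,C \right)} = C + 5 s$ ($K{\left(s,C \right)} = \left(-1 + 2 \cdot 3\right) s + C = \left(-1 + 6\right) s + C = 5 s + C = C + 5 s$)
$145631 - \left(\frac{120555}{K{\left(a{\left(-17,6 \right)},268 \right)}} - -31957\right) = 145631 - \left(\frac{120555}{268 + 5 \left(-2 - 6\right)} - -31957\right) = 145631 - \left(\frac{120555}{268 + 5 \left(-2 - 6\right)} + 31957\right) = 145631 - \left(\frac{120555}{268 + 5 \left(-8\right)} + 31957\right) = 145631 - \left(\frac{120555}{268 - 40} + 31957\right) = 145631 - \left(\frac{120555}{228} + 31957\right) = 145631 - \left(120555 \cdot \frac{1}{228} + 31957\right) = 145631 - \left(\frac{2115}{4} + 31957\right) = 145631 - \frac{129943}{4} = \frac{452581}{4}$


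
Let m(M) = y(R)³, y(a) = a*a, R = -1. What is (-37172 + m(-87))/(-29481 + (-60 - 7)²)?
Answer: 37171/24992 ≈ 1.4873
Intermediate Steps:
y(a) = a²
m(M) = 1 (m(M) = ((-1)²)³ = 1³ = 1)
(-37172 + m(-87))/(-29481 + (-60 - 7)²) = (-37172 + 1)/(-29481 + (-60 - 7)²) = -37171/(-29481 + (-67)²) = -37171/(-29481 + 4489) = -37171/(-24992) = -37171*(-1/24992) = 37171/24992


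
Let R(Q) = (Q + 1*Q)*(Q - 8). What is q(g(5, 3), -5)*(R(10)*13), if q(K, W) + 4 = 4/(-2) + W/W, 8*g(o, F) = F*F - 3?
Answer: -2600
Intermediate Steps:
g(o, F) = -3/8 + F**2/8 (g(o, F) = (F*F - 3)/8 = (F**2 - 3)/8 = (-3 + F**2)/8 = -3/8 + F**2/8)
R(Q) = 2*Q*(-8 + Q) (R(Q) = (Q + Q)*(-8 + Q) = (2*Q)*(-8 + Q) = 2*Q*(-8 + Q))
q(K, W) = -5 (q(K, W) = -4 + (4/(-2) + W/W) = -4 + (4*(-1/2) + 1) = -4 + (-2 + 1) = -4 - 1 = -5)
q(g(5, 3), -5)*(R(10)*13) = -5*2*10*(-8 + 10)*13 = -5*2*10*2*13 = -200*13 = -5*520 = -2600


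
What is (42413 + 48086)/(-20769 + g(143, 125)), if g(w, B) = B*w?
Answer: -90499/2894 ≈ -31.271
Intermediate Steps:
(42413 + 48086)/(-20769 + g(143, 125)) = (42413 + 48086)/(-20769 + 125*143) = 90499/(-20769 + 17875) = 90499/(-2894) = 90499*(-1/2894) = -90499/2894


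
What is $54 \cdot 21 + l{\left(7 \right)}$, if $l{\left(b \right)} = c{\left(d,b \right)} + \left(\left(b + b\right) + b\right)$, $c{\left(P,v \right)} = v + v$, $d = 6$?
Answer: $1169$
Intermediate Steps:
$c{\left(P,v \right)} = 2 v$
$l{\left(b \right)} = 5 b$ ($l{\left(b \right)} = 2 b + \left(\left(b + b\right) + b\right) = 2 b + \left(2 b + b\right) = 2 b + 3 b = 5 b$)
$54 \cdot 21 + l{\left(7 \right)} = 54 \cdot 21 + 5 \cdot 7 = 1134 + 35 = 1169$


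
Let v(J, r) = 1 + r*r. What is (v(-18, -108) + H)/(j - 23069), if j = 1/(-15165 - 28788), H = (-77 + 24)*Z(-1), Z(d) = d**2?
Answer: -255191118/506975879 ≈ -0.50336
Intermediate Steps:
v(J, r) = 1 + r**2
H = -53 (H = (-77 + 24)*(-1)**2 = -53*1 = -53)
j = -1/43953 (j = 1/(-43953) = -1/43953 ≈ -2.2752e-5)
(v(-18, -108) + H)/(j - 23069) = ((1 + (-108)**2) - 53)/(-1/43953 - 23069) = ((1 + 11664) - 53)/(-1013951758/43953) = (11665 - 53)*(-43953/1013951758) = 11612*(-43953/1013951758) = -255191118/506975879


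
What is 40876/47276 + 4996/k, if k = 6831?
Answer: 128853713/80735589 ≈ 1.5960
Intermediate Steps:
40876/47276 + 4996/k = 40876/47276 + 4996/6831 = 40876*(1/47276) + 4996*(1/6831) = 10219/11819 + 4996/6831 = 128853713/80735589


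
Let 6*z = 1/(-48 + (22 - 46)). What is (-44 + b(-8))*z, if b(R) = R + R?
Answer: 5/36 ≈ 0.13889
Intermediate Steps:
b(R) = 2*R
z = -1/432 (z = 1/(6*(-48 + (22 - 46))) = 1/(6*(-48 - 24)) = (1/6)/(-72) = (1/6)*(-1/72) = -1/432 ≈ -0.0023148)
(-44 + b(-8))*z = (-44 + 2*(-8))*(-1/432) = (-44 - 16)*(-1/432) = -60*(-1/432) = 5/36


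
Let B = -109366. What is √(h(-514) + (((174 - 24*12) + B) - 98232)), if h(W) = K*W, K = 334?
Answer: 2*I*√94847 ≈ 615.95*I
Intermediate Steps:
h(W) = 334*W
√(h(-514) + (((174 - 24*12) + B) - 98232)) = √(334*(-514) + (((174 - 24*12) - 109366) - 98232)) = √(-171676 + (((174 - 288) - 109366) - 98232)) = √(-171676 + ((-114 - 109366) - 98232)) = √(-171676 + (-109480 - 98232)) = √(-171676 - 207712) = √(-379388) = 2*I*√94847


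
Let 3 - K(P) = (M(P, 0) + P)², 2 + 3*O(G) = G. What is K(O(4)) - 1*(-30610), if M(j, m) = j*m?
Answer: 275513/9 ≈ 30613.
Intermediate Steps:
O(G) = -⅔ + G/3
K(P) = 3 - P² (K(P) = 3 - (P*0 + P)² = 3 - (0 + P)² = 3 - P²)
K(O(4)) - 1*(-30610) = (3 - (-⅔ + (⅓)*4)²) - 1*(-30610) = (3 - (-⅔ + 4/3)²) + 30610 = (3 - (⅔)²) + 30610 = (3 - 1*4/9) + 30610 = (3 - 4/9) + 30610 = 23/9 + 30610 = 275513/9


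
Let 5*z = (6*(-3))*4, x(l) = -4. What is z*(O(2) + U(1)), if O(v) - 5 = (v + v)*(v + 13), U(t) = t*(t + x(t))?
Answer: -4464/5 ≈ -892.80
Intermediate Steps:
z = -72/5 (z = ((6*(-3))*4)/5 = (-18*4)/5 = (1/5)*(-72) = -72/5 ≈ -14.400)
U(t) = t*(-4 + t) (U(t) = t*(t - 4) = t*(-4 + t))
O(v) = 5 + 2*v*(13 + v) (O(v) = 5 + (v + v)*(v + 13) = 5 + (2*v)*(13 + v) = 5 + 2*v*(13 + v))
z*(O(2) + U(1)) = -72*((5 + 2*2**2 + 26*2) + 1*(-4 + 1))/5 = -72*((5 + 2*4 + 52) + 1*(-3))/5 = -72*((5 + 8 + 52) - 3)/5 = -72*(65 - 3)/5 = -72/5*62 = -4464/5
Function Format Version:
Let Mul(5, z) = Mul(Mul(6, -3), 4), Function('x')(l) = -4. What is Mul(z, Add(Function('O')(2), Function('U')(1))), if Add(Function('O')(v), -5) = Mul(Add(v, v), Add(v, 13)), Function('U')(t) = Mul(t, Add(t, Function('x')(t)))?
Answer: Rational(-4464, 5) ≈ -892.80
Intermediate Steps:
z = Rational(-72, 5) (z = Mul(Rational(1, 5), Mul(Mul(6, -3), 4)) = Mul(Rational(1, 5), Mul(-18, 4)) = Mul(Rational(1, 5), -72) = Rational(-72, 5) ≈ -14.400)
Function('U')(t) = Mul(t, Add(-4, t)) (Function('U')(t) = Mul(t, Add(t, -4)) = Mul(t, Add(-4, t)))
Function('O')(v) = Add(5, Mul(2, v, Add(13, v))) (Function('O')(v) = Add(5, Mul(Add(v, v), Add(v, 13))) = Add(5, Mul(Mul(2, v), Add(13, v))) = Add(5, Mul(2, v, Add(13, v))))
Mul(z, Add(Function('O')(2), Function('U')(1))) = Mul(Rational(-72, 5), Add(Add(5, Mul(2, Pow(2, 2)), Mul(26, 2)), Mul(1, Add(-4, 1)))) = Mul(Rational(-72, 5), Add(Add(5, Mul(2, 4), 52), Mul(1, -3))) = Mul(Rational(-72, 5), Add(Add(5, 8, 52), -3)) = Mul(Rational(-72, 5), Add(65, -3)) = Mul(Rational(-72, 5), 62) = Rational(-4464, 5)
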